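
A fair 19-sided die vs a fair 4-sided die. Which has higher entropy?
19-sided die

Both are uniform distributions; for uniform over n outcomes, H = log₂(n). H(19-sided) = log₂(19) = 4.248 bits and H(4-sided) = log₂(4) = 2.000 bits. More outcomes in a uniform distribution means higher entropy.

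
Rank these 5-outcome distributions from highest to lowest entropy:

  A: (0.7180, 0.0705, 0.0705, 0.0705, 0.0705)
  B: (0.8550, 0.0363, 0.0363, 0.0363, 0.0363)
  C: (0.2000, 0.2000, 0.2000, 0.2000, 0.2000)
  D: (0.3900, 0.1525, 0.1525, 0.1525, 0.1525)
C > D > A > B

Key insight: Entropy is maximized by uniform distributions and minimized by concentrated distributions.

Entropies:
  H(A) = 1.4222 bits
  H(B) = 0.8872 bits
  H(C) = 2.3219 bits
  H(D) = 2.1848 bits

Ranking: C > D > A > B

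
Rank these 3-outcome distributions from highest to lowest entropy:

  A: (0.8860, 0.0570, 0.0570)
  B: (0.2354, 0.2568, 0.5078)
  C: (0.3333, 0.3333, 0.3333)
C > B > A

Key insight: Entropy is maximized by uniform distributions and minimized by concentrated distributions.

- Uniform distributions have maximum entropy log₂(3) = 1.5850 bits
- The more "peaked" or concentrated a distribution, the lower its entropy

Entropies:
  H(A) = 0.6259 bits
  H(B) = 1.4913 bits
  H(C) = 1.5850 bits

Ranking: C > B > A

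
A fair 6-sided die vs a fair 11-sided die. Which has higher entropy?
11-sided die

Both are uniform distributions; for uniform over n outcomes, H = log₂(n). H(6-sided) = log₂(6) = 2.585 bits and H(11-sided) = log₂(11) = 3.459 bits. More outcomes in a uniform distribution means higher entropy.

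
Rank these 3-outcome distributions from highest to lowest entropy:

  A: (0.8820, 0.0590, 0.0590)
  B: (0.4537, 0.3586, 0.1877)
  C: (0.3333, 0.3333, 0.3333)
C > B > A

Key insight: Entropy is maximized by uniform distributions and minimized by concentrated distributions.

- Uniform distributions have maximum entropy log₂(3) = 1.5850 bits
- The more "peaked" or concentrated a distribution, the lower its entropy

Entropies:
  H(A) = 0.6416 bits
  H(B) = 1.5008 bits
  H(C) = 1.5850 bits

Ranking: C > B > A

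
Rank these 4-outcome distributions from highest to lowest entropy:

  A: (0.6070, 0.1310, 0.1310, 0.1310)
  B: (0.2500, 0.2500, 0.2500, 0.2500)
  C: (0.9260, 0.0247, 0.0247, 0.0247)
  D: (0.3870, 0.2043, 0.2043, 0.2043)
B > D > A > C

Key insight: Entropy is maximized by uniform distributions and minimized by concentrated distributions.

Entropies:
  H(A) = 1.5896 bits
  H(B) = 2.0000 bits
  H(C) = 0.4980 bits
  H(D) = 1.9344 bits

Ranking: B > D > A > C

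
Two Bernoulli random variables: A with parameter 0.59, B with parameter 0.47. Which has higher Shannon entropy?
B

For binary distributions, entropy is maximized at p=0.5 and decreases as p moves toward 0 or 1.

H(A) = H(0.59) = 0.9765 bits
H(B) = H(0.47) = 0.9974 bits

Distribution B (p=0.47) is closer to uniform (p=0.5), so it has higher entropy.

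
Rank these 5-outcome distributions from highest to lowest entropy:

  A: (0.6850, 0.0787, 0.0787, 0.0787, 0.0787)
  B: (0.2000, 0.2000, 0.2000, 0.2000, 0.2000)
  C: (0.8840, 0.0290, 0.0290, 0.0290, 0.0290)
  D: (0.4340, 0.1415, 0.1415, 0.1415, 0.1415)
B > D > A > C

Key insight: Entropy is maximized by uniform distributions and minimized by concentrated distributions.

Entropies:
  H(A) = 1.5289 bits
  H(B) = 2.3219 bits
  H(C) = 0.7498 bits
  H(D) = 2.1194 bits

Ranking: B > D > A > C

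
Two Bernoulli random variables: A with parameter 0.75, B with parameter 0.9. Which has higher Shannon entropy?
A

For binary distributions, entropy is maximized at p=0.5 and decreases as p moves toward 0 or 1.

H(A) = H(0.75) = 0.8113 bits
H(B) = H(0.9) = 0.4690 bits

Distribution A (p=0.75) is closer to uniform (p=0.5), so it has higher entropy.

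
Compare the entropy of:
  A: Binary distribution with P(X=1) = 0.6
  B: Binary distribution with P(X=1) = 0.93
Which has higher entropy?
A

For binary distributions, entropy is maximized at p=0.5 and decreases as p moves toward 0 or 1.

H(A) = H(0.6) = 0.9710 bits
H(B) = H(0.93) = 0.3659 bits

Distribution A (p=0.6) is closer to uniform (p=0.5), so it has higher entropy.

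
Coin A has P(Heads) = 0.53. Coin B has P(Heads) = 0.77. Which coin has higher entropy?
A

For binary distributions, entropy is maximized at p=0.5 and decreases as p moves toward 0 or 1.

H(A) = H(0.53) = 0.9974 bits
H(B) = H(0.77) = 0.7780 bits

Distribution A (p=0.53) is closer to uniform (p=0.5), so it has higher entropy.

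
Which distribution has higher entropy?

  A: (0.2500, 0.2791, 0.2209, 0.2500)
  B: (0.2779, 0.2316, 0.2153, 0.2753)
A

Both distributions are close to uniform, making this a harder comparison.

H(A) = 1.9951 bits
H(B) = 1.9914 bits

The distribution closer to uniform has higher entropy.
Answer: A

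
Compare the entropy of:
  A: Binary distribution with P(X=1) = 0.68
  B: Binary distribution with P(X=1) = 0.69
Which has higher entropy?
A

For binary distributions, entropy is maximized at p=0.5 and decreases as p moves toward 0 or 1.

H(A) = H(0.68) = 0.9044 bits
H(B) = H(0.69) = 0.8932 bits

Distribution A (p=0.68) is closer to uniform (p=0.5), so it has higher entropy.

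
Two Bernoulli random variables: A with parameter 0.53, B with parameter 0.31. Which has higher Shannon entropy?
A

For binary distributions, entropy is maximized at p=0.5 and decreases as p moves toward 0 or 1.

H(A) = H(0.53) = 0.9974 bits
H(B) = H(0.31) = 0.8932 bits

Distribution A (p=0.53) is closer to uniform (p=0.5), so it has higher entropy.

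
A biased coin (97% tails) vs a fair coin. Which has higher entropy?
Fair coin

The fair coin is uniform (p=0.5), maximizing binary entropy at 1 bit. The biased coin has H(0.97) ≈ 0.194 bits — its outcome is more predictable, so its entropy is lower.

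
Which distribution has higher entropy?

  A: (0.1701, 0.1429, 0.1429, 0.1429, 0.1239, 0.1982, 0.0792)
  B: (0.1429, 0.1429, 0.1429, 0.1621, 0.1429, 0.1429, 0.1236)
B

Both distributions are close to uniform, making this a harder comparison.

H(A) = 2.7637 bits
H(B) = 2.8036 bits

The distribution closer to uniform has higher entropy.
Answer: B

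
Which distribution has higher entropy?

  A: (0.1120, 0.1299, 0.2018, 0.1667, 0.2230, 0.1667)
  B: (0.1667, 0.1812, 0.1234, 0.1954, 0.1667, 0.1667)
B

Both distributions are close to uniform, making this a harder comparison.

H(A) = 2.5465 bits
H(B) = 2.5718 bits

The distribution closer to uniform has higher entropy.
Answer: B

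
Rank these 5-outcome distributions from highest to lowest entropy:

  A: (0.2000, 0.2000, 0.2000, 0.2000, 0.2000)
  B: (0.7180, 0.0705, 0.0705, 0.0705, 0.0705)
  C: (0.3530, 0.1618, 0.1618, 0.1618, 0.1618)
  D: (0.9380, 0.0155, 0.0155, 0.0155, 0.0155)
A > C > B > D

Key insight: Entropy is maximized by uniform distributions and minimized by concentrated distributions.

Entropies:
  H(A) = 2.3219 bits
  H(B) = 1.4222 bits
  H(C) = 2.2307 bits
  H(D) = 0.4593 bits

Ranking: A > C > B > D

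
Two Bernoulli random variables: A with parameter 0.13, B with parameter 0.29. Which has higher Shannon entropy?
B

For binary distributions, entropy is maximized at p=0.5 and decreases as p moves toward 0 or 1.

H(A) = H(0.13) = 0.5574 bits
H(B) = H(0.29) = 0.8687 bits

Distribution B (p=0.29) is closer to uniform (p=0.5), so it has higher entropy.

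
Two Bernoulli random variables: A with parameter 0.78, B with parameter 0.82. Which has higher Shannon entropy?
A

For binary distributions, entropy is maximized at p=0.5 and decreases as p moves toward 0 or 1.

H(A) = H(0.78) = 0.7602 bits
H(B) = H(0.82) = 0.6801 bits

Distribution A (p=0.78) is closer to uniform (p=0.5), so it has higher entropy.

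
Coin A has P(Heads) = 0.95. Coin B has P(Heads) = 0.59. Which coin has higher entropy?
B

For binary distributions, entropy is maximized at p=0.5 and decreases as p moves toward 0 or 1.

H(A) = H(0.95) = 0.2864 bits
H(B) = H(0.59) = 0.9765 bits

Distribution B (p=0.59) is closer to uniform (p=0.5), so it has higher entropy.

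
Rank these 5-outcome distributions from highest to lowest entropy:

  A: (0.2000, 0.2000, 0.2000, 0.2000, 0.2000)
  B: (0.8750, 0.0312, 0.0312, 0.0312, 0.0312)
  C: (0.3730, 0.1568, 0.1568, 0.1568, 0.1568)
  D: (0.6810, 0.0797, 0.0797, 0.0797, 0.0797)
A > C > D > B

Key insight: Entropy is maximized by uniform distributions and minimized by concentrated distributions.

Entropies:
  H(A) = 2.3219 bits
  H(B) = 0.7936 bits
  H(C) = 2.2069 bits
  H(D) = 1.5413 bits

Ranking: A > C > D > B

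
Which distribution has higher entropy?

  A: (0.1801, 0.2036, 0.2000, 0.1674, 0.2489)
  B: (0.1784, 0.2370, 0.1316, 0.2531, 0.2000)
A

Both distributions are close to uniform, making this a harder comparison.

H(A) = 2.3083 bits
H(B) = 2.2869 bits

The distribution closer to uniform has higher entropy.
Answer: A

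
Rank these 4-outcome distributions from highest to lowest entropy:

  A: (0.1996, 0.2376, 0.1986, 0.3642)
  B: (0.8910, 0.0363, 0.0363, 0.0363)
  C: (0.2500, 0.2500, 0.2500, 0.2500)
C > A > B

Key insight: Entropy is maximized by uniform distributions and minimized by concentrated distributions.

- Uniform distributions have maximum entropy log₂(4) = 2.0000 bits
- The more "peaked" or concentrated a distribution, the lower its entropy

Entropies:
  H(A) = 1.9505 bits
  H(B) = 0.6697 bits
  H(C) = 2.0000 bits

Ranking: C > A > B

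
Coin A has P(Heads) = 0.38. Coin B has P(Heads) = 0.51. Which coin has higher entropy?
B

For binary distributions, entropy is maximized at p=0.5 and decreases as p moves toward 0 or 1.

H(A) = H(0.38) = 0.9580 bits
H(B) = H(0.51) = 0.9997 bits

Distribution B (p=0.51) is closer to uniform (p=0.5), so it has higher entropy.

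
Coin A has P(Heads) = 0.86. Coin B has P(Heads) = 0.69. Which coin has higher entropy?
B

For binary distributions, entropy is maximized at p=0.5 and decreases as p moves toward 0 or 1.

H(A) = H(0.86) = 0.5842 bits
H(B) = H(0.69) = 0.8932 bits

Distribution B (p=0.69) is closer to uniform (p=0.5), so it has higher entropy.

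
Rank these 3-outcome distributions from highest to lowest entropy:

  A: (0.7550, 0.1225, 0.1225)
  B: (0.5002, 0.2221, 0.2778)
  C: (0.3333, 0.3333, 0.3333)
C > B > A

Key insight: Entropy is maximized by uniform distributions and minimized by concentrated distributions.

- Uniform distributions have maximum entropy log₂(3) = 1.5850 bits
- The more "peaked" or concentrated a distribution, the lower its entropy

Entropies:
  H(A) = 1.0483 bits
  H(B) = 1.4953 bits
  H(C) = 1.5850 bits

Ranking: C > B > A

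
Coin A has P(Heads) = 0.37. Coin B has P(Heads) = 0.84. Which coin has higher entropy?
A

For binary distributions, entropy is maximized at p=0.5 and decreases as p moves toward 0 or 1.

H(A) = H(0.37) = 0.9507 bits
H(B) = H(0.84) = 0.6343 bits

Distribution A (p=0.37) is closer to uniform (p=0.5), so it has higher entropy.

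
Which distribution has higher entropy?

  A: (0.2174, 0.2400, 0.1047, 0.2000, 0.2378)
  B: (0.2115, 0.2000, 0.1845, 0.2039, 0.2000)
B

Both distributions are close to uniform, making this a harder comparison.

H(A) = 2.2709 bits
H(B) = 2.3205 bits

The distribution closer to uniform has higher entropy.
Answer: B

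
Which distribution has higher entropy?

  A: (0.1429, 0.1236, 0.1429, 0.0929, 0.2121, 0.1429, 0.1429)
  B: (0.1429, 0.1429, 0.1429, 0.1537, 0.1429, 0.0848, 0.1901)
B

Both distributions are close to uniform, making this a harder comparison.

H(A) = 2.7699 bits
H(B) = 2.7766 bits

The distribution closer to uniform has higher entropy.
Answer: B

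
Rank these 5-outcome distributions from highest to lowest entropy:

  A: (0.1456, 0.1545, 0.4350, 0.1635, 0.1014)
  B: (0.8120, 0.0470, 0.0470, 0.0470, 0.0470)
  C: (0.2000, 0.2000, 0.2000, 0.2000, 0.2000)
C > A > B

Key insight: Entropy is maximized by uniform distributions and minimized by concentrated distributions.

- Uniform distributions have maximum entropy log₂(5) = 2.3219 bits
- The more "peaked" or concentrated a distribution, the lower its entropy

Entropies:
  H(A) = 2.1054 bits
  H(B) = 1.0733 bits
  H(C) = 2.3219 bits

Ranking: C > A > B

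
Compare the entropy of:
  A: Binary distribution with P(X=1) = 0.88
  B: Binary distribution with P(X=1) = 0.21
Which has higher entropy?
B

For binary distributions, entropy is maximized at p=0.5 and decreases as p moves toward 0 or 1.

H(A) = H(0.88) = 0.5294 bits
H(B) = H(0.21) = 0.7415 bits

Distribution B (p=0.21) is closer to uniform (p=0.5), so it has higher entropy.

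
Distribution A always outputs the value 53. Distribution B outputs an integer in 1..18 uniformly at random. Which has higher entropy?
B

A is deterministic, so H(A) = 0. B is uniform over 18 outcomes, so H(B) = log₂(18) = 4.170 bits. Any distribution with genuine randomness has higher entropy than a deterministic one.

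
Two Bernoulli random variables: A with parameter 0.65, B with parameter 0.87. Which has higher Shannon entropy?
A

For binary distributions, entropy is maximized at p=0.5 and decreases as p moves toward 0 or 1.

H(A) = H(0.65) = 0.9341 bits
H(B) = H(0.87) = 0.5574 bits

Distribution A (p=0.65) is closer to uniform (p=0.5), so it has higher entropy.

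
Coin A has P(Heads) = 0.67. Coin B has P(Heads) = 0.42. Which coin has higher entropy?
B

For binary distributions, entropy is maximized at p=0.5 and decreases as p moves toward 0 or 1.

H(A) = H(0.67) = 0.9149 bits
H(B) = H(0.42) = 0.9815 bits

Distribution B (p=0.42) is closer to uniform (p=0.5), so it has higher entropy.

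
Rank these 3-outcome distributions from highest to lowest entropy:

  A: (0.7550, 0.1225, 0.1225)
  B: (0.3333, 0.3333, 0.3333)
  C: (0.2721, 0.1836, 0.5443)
B > C > A

Key insight: Entropy is maximized by uniform distributions and minimized by concentrated distributions.

- Uniform distributions have maximum entropy log₂(3) = 1.5850 bits
- The more "peaked" or concentrated a distribution, the lower its entropy

Entropies:
  H(A) = 1.0483 bits
  H(B) = 1.5850 bits
  H(C) = 1.4375 bits

Ranking: B > C > A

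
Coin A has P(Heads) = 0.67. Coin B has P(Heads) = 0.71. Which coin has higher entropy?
A

For binary distributions, entropy is maximized at p=0.5 and decreases as p moves toward 0 or 1.

H(A) = H(0.67) = 0.9149 bits
H(B) = H(0.71) = 0.8687 bits

Distribution A (p=0.67) is closer to uniform (p=0.5), so it has higher entropy.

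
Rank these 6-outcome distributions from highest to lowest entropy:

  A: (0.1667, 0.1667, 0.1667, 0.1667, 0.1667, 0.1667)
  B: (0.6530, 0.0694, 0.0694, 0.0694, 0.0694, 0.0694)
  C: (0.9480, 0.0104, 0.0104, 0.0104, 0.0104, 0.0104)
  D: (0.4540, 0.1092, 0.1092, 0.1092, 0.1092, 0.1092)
A > D > B > C

Key insight: Entropy is maximized by uniform distributions and minimized by concentrated distributions.

Entropies:
  H(A) = 2.5850 bits
  H(B) = 1.7371 bits
  H(C) = 0.4156 bits
  H(D) = 2.2617 bits

Ranking: A > D > B > C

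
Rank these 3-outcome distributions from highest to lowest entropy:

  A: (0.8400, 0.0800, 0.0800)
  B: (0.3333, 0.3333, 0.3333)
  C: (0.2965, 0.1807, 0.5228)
B > C > A

Key insight: Entropy is maximized by uniform distributions and minimized by concentrated distributions.

- Uniform distributions have maximum entropy log₂(3) = 1.5850 bits
- The more "peaked" or concentrated a distribution, the lower its entropy

Entropies:
  H(A) = 0.7943 bits
  H(B) = 1.5850 bits
  H(C) = 1.4553 bits

Ranking: B > C > A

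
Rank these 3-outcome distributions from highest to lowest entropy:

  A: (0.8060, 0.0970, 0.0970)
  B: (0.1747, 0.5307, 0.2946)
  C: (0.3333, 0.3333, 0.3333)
C > B > A

Key insight: Entropy is maximized by uniform distributions and minimized by concentrated distributions.

- Uniform distributions have maximum entropy log₂(3) = 1.5850 bits
- The more "peaked" or concentrated a distribution, the lower its entropy

Entropies:
  H(A) = 0.9038 bits
  H(B) = 1.4443 bits
  H(C) = 1.5850 bits

Ranking: C > B > A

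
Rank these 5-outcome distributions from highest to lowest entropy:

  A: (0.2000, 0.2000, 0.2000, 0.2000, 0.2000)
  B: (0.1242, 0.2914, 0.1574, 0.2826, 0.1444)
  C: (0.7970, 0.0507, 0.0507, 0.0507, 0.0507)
A > B > C

Key insight: Entropy is maximized by uniform distributions and minimized by concentrated distributions.

- Uniform distributions have maximum entropy log₂(5) = 2.3219 bits
- The more "peaked" or concentrated a distribution, the lower its entropy

Entropies:
  H(A) = 2.3219 bits
  H(B) = 2.2304 bits
  H(C) = 1.1339 bits

Ranking: A > B > C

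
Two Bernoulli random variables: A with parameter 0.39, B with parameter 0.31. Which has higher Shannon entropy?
A

For binary distributions, entropy is maximized at p=0.5 and decreases as p moves toward 0 or 1.

H(A) = H(0.39) = 0.9648 bits
H(B) = H(0.31) = 0.8932 bits

Distribution A (p=0.39) is closer to uniform (p=0.5), so it has higher entropy.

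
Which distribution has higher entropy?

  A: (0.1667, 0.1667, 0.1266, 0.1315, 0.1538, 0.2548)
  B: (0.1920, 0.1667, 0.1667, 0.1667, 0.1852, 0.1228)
B

Both distributions are close to uniform, making this a harder comparison.

H(A) = 2.5420 bits
H(B) = 2.5717 bits

The distribution closer to uniform has higher entropy.
Answer: B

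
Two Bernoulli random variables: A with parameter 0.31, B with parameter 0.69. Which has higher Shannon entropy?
Equal

For binary distributions, entropy is maximized at p=0.5 and decreases as p moves toward 0 or 1.

H(A) = H(0.31) = 0.8932 bits
H(B) = H(0.69) = 0.8932 bits

Both distributions are equally far from uniform (|0.31-0.5| = |0.69-0.5|), so they have the same entropy.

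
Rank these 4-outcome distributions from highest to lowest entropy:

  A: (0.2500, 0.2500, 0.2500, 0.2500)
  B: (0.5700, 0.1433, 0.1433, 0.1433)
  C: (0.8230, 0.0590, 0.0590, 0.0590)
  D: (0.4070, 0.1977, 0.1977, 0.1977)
A > D > B > C

Key insight: Entropy is maximized by uniform distributions and minimized by concentrated distributions.

Entropies:
  H(A) = 2.0000 bits
  H(B) = 1.6673 bits
  H(C) = 0.9540 bits
  H(D) = 1.9148 bits

Ranking: A > D > B > C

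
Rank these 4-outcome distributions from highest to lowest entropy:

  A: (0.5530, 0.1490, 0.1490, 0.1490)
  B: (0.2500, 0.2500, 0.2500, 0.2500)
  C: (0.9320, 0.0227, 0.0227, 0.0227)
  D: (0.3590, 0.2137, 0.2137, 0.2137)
B > D > A > C

Key insight: Entropy is maximized by uniform distributions and minimized by concentrated distributions.

Entropies:
  H(A) = 1.7004 bits
  H(B) = 2.0000 bits
  H(C) = 0.4662 bits
  H(D) = 1.9578 bits

Ranking: B > D > A > C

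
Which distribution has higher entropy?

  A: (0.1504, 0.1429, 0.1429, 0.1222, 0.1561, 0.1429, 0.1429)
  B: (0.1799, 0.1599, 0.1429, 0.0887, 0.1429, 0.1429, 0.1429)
A

Both distributions are close to uniform, making this a harder comparison.

H(A) = 2.8039 bits
H(B) = 2.7824 bits

The distribution closer to uniform has higher entropy.
Answer: A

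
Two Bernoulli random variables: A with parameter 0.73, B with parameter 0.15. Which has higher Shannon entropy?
A

For binary distributions, entropy is maximized at p=0.5 and decreases as p moves toward 0 or 1.

H(A) = H(0.73) = 0.8415 bits
H(B) = H(0.15) = 0.6098 bits

Distribution A (p=0.73) is closer to uniform (p=0.5), so it has higher entropy.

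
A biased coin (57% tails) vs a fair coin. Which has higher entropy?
Fair coin

The fair coin is uniform (p=0.5), maximizing binary entropy at 1 bit. The biased coin has H(0.57) ≈ 0.986 bits — its outcome is more predictable, so its entropy is lower.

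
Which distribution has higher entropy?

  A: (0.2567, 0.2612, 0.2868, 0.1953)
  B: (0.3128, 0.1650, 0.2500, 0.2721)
A

Both distributions are close to uniform, making this a harder comparison.

H(A) = 1.9864 bits
H(B) = 1.9644 bits

The distribution closer to uniform has higher entropy.
Answer: A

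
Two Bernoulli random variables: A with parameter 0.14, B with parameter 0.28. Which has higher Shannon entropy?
B

For binary distributions, entropy is maximized at p=0.5 and decreases as p moves toward 0 or 1.

H(A) = H(0.14) = 0.5842 bits
H(B) = H(0.28) = 0.8555 bits

Distribution B (p=0.28) is closer to uniform (p=0.5), so it has higher entropy.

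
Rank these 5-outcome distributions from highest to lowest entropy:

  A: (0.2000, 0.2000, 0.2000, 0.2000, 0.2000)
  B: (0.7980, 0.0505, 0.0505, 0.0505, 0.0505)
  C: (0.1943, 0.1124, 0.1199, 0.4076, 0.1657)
A > C > B

Key insight: Entropy is maximized by uniform distributions and minimized by concentrated distributions.

- Uniform distributions have maximum entropy log₂(5) = 2.3219 bits
- The more "peaked" or concentrated a distribution, the lower its entropy

Entropies:
  H(A) = 2.3219 bits
  H(B) = 1.1299 bits
  H(C) = 2.1381 bits

Ranking: A > C > B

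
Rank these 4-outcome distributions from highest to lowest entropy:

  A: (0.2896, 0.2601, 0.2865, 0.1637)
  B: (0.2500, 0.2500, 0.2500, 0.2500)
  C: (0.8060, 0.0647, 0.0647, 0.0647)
B > A > C

Key insight: Entropy is maximized by uniform distributions and minimized by concentrated distributions.

- Uniform distributions have maximum entropy log₂(4) = 2.0000 bits
- The more "peaked" or concentrated a distribution, the lower its entropy

Entropies:
  H(A) = 1.9672 bits
  H(B) = 2.0000 bits
  H(C) = 1.0172 bits

Ranking: B > A > C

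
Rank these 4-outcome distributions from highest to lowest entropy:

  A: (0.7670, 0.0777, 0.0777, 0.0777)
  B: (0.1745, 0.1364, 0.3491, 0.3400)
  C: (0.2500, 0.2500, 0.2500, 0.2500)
C > B > A

Key insight: Entropy is maximized by uniform distributions and minimized by concentrated distributions.

- Uniform distributions have maximum entropy log₂(4) = 2.0000 bits
- The more "peaked" or concentrated a distribution, the lower its entropy

Entropies:
  H(A) = 1.1525 bits
  H(B) = 1.8907 bits
  H(C) = 2.0000 bits

Ranking: C > B > A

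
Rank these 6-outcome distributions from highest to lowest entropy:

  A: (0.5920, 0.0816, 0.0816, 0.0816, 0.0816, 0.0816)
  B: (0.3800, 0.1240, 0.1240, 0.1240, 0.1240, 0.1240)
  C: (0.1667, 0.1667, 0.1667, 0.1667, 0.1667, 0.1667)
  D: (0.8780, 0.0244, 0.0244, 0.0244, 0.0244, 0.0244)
C > B > A > D

Key insight: Entropy is maximized by uniform distributions and minimized by concentrated distributions.

Entropies:
  H(A) = 1.9228 bits
  H(B) = 2.3976 bits
  H(C) = 2.5850 bits
  H(D) = 0.8184 bits

Ranking: C > B > A > D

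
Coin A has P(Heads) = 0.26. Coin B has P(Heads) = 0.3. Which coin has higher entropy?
B

For binary distributions, entropy is maximized at p=0.5 and decreases as p moves toward 0 or 1.

H(A) = H(0.26) = 0.8267 bits
H(B) = H(0.3) = 0.8813 bits

Distribution B (p=0.3) is closer to uniform (p=0.5), so it has higher entropy.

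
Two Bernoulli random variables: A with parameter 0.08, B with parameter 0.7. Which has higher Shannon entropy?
B

For binary distributions, entropy is maximized at p=0.5 and decreases as p moves toward 0 or 1.

H(A) = H(0.08) = 0.4022 bits
H(B) = H(0.7) = 0.8813 bits

Distribution B (p=0.7) is closer to uniform (p=0.5), so it has higher entropy.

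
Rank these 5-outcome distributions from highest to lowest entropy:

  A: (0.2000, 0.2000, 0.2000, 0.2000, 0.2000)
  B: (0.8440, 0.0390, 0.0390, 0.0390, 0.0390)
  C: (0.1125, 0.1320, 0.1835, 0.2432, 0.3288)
A > C > B

Key insight: Entropy is maximized by uniform distributions and minimized by concentrated distributions.

- Uniform distributions have maximum entropy log₂(5) = 2.3219 bits
- The more "peaked" or concentrated a distribution, the lower its entropy

Entropies:
  H(A) = 2.3219 bits
  H(B) = 0.9367 bits
  H(C) = 2.2128 bits

Ranking: A > C > B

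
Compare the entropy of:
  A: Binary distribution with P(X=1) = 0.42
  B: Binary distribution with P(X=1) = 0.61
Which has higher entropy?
A

For binary distributions, entropy is maximized at p=0.5 and decreases as p moves toward 0 or 1.

H(A) = H(0.42) = 0.9815 bits
H(B) = H(0.61) = 0.9648 bits

Distribution A (p=0.42) is closer to uniform (p=0.5), so it has higher entropy.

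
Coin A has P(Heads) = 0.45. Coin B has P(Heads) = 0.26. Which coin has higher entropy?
A

For binary distributions, entropy is maximized at p=0.5 and decreases as p moves toward 0 or 1.

H(A) = H(0.45) = 0.9928 bits
H(B) = H(0.26) = 0.8267 bits

Distribution A (p=0.45) is closer to uniform (p=0.5), so it has higher entropy.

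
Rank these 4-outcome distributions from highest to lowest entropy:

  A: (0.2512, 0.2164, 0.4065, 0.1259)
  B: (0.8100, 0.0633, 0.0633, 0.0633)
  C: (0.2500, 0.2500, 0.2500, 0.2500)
C > A > B

Key insight: Entropy is maximized by uniform distributions and minimized by concentrated distributions.

- Uniform distributions have maximum entropy log₂(4) = 2.0000 bits
- The more "peaked" or concentrated a distribution, the lower its entropy

Entropies:
  H(A) = 1.8828 bits
  H(B) = 1.0026 bits
  H(C) = 2.0000 bits

Ranking: C > A > B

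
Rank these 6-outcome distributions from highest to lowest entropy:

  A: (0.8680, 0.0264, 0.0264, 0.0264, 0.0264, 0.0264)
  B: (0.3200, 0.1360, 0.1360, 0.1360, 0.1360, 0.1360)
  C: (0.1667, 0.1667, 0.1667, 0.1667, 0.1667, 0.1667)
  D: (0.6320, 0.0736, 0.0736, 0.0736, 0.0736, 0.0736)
C > B > D > A

Key insight: Entropy is maximized by uniform distributions and minimized by concentrated distributions.

Entropies:
  H(A) = 0.8694 bits
  H(B) = 2.4833 bits
  H(C) = 2.5850 bits
  H(D) = 1.8036 bits

Ranking: C > B > D > A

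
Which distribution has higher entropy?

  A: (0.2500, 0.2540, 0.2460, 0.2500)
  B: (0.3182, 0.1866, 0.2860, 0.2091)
A

Both distributions are close to uniform, making this a harder comparison.

H(A) = 1.9999 bits
H(B) = 1.9662 bits

The distribution closer to uniform has higher entropy.
Answer: A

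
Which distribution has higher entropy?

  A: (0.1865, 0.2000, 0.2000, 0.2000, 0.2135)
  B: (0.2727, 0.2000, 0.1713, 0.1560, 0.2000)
A

Both distributions are close to uniform, making this a harder comparison.

H(A) = 2.3206 bits
H(B) = 2.2941 bits

The distribution closer to uniform has higher entropy.
Answer: A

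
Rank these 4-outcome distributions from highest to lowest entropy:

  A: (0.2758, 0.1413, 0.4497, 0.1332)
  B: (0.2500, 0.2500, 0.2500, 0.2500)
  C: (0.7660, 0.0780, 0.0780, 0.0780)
B > A > C

Key insight: Entropy is maximized by uniform distributions and minimized by concentrated distributions.

- Uniform distributions have maximum entropy log₂(4) = 2.0000 bits
- The more "peaked" or concentrated a distribution, the lower its entropy

Entropies:
  H(A) = 1.8173 bits
  H(B) = 2.0000 bits
  H(C) = 1.1558 bits

Ranking: B > A > C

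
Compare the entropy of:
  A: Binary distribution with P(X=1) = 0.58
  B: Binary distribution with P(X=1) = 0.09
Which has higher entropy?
A

For binary distributions, entropy is maximized at p=0.5 and decreases as p moves toward 0 or 1.

H(A) = H(0.58) = 0.9815 bits
H(B) = H(0.09) = 0.4365 bits

Distribution A (p=0.58) is closer to uniform (p=0.5), so it has higher entropy.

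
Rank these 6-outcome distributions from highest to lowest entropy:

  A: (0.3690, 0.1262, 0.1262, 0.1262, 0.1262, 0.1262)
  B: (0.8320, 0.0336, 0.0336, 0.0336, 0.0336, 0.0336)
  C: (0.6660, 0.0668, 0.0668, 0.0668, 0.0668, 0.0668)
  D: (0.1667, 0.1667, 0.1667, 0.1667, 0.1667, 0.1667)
D > A > C > B

Key insight: Entropy is maximized by uniform distributions and minimized by concentrated distributions.

Entropies:
  H(A) = 2.4150 bits
  H(B) = 1.0432 bits
  H(C) = 1.6945 bits
  H(D) = 2.5850 bits

Ranking: D > A > C > B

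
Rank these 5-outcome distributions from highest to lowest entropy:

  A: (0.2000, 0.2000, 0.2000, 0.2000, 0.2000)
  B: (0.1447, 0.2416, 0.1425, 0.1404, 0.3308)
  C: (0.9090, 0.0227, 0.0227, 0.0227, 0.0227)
A > B > C

Key insight: Entropy is maximized by uniform distributions and minimized by concentrated distributions.

- Uniform distributions have maximum entropy log₂(5) = 2.3219 bits
- The more "peaked" or concentrated a distribution, the lower its entropy

Entropies:
  H(A) = 2.3219 bits
  H(B) = 2.2248 bits
  H(C) = 0.6218 bits

Ranking: A > B > C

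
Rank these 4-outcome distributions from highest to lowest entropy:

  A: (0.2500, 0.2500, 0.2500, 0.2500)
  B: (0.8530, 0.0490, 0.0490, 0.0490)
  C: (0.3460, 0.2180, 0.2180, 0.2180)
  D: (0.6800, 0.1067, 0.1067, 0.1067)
A > C > D > B

Key insight: Entropy is maximized by uniform distributions and minimized by concentrated distributions.

Entropies:
  H(A) = 2.0000 bits
  H(B) = 0.8353 bits
  H(C) = 1.9670 bits
  H(D) = 1.4116 bits

Ranking: A > C > D > B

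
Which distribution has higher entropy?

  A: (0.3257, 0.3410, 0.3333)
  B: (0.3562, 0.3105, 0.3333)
A

Both distributions are close to uniform, making this a harder comparison.

H(A) = 1.5847 bits
H(B) = 1.5827 bits

The distribution closer to uniform has higher entropy.
Answer: A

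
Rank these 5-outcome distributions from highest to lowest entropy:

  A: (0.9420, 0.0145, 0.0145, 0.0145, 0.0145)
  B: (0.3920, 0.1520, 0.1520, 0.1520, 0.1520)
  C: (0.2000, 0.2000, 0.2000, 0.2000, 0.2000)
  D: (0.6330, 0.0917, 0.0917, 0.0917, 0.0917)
C > B > D > A

Key insight: Entropy is maximized by uniform distributions and minimized by concentrated distributions.

Entropies:
  H(A) = 0.4355 bits
  H(B) = 2.1821 bits
  H(C) = 2.3219 bits
  H(D) = 1.6823 bits

Ranking: C > B > D > A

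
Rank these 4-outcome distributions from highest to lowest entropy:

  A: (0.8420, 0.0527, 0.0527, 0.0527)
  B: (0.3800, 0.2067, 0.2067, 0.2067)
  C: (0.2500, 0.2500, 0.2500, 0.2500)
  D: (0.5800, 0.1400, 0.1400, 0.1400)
C > B > D > A

Key insight: Entropy is maximized by uniform distributions and minimized by concentrated distributions.

Entropies:
  H(A) = 0.8799 bits
  H(B) = 1.9407 bits
  H(C) = 2.0000 bits
  H(D) = 1.6471 bits

Ranking: C > B > D > A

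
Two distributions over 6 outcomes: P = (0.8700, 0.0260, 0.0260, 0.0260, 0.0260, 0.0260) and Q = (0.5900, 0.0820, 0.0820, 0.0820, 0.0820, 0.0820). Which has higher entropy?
Q

P is highly concentrated on one outcome (87%), making it nearly deterministic. Q spreads its mass more evenly (max 59%). The more spread-out distribution has higher entropy: H(P) ≈ 0.859 bits, H(Q) ≈ 1.928 bits.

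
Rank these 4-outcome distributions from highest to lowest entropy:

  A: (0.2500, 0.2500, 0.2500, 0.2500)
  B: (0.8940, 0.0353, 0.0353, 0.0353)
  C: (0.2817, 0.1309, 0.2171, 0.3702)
A > C > B

Key insight: Entropy is maximized by uniform distributions and minimized by concentrated distributions.

- Uniform distributions have maximum entropy log₂(4) = 2.0000 bits
- The more "peaked" or concentrated a distribution, the lower its entropy

Entropies:
  H(A) = 2.0000 bits
  H(B) = 0.6557 bits
  H(C) = 1.9081 bits

Ranking: A > C > B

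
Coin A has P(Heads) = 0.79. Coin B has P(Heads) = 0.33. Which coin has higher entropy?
B

For binary distributions, entropy is maximized at p=0.5 and decreases as p moves toward 0 or 1.

H(A) = H(0.79) = 0.7415 bits
H(B) = H(0.33) = 0.9149 bits

Distribution B (p=0.33) is closer to uniform (p=0.5), so it has higher entropy.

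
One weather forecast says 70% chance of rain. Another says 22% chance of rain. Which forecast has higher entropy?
70% forecast

Treat each forecast as a Bernoulli distribution. Binary entropy is maximized at p=0.5 and falls off symmetrically toward 0 or 1. The 70% forecast is closer to 50%, so it is more uncertain. H(70%) ≈ 0.881 bits, H(22%) ≈ 0.760 bits.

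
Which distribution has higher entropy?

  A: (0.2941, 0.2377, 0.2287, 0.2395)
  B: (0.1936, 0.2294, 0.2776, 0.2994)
A

Both distributions are close to uniform, making this a harder comparison.

H(A) = 1.9926 bits
H(B) = 1.9800 bits

The distribution closer to uniform has higher entropy.
Answer: A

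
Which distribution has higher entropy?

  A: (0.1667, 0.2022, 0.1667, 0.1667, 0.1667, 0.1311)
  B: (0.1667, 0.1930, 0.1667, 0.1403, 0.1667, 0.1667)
B

Both distributions are close to uniform, making this a harder comparison.

H(A) = 2.5739 bits
H(B) = 2.5789 bits

The distribution closer to uniform has higher entropy.
Answer: B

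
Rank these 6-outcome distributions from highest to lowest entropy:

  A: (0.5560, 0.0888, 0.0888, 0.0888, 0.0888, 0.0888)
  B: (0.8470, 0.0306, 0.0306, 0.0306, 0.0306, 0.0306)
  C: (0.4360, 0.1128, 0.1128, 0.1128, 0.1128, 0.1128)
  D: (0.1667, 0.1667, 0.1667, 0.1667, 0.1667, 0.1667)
D > C > A > B

Key insight: Entropy is maximized by uniform distributions and minimized by concentrated distributions.

Entropies:
  H(A) = 2.0219 bits
  H(B) = 0.9726 bits
  H(C) = 2.2977 bits
  H(D) = 2.5850 bits

Ranking: D > C > A > B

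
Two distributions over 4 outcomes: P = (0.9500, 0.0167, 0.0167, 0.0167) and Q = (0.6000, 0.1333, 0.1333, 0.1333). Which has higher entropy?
Q

P is highly concentrated on one outcome (95%), making it nearly deterministic. Q spreads its mass more evenly (max 60%). The more spread-out distribution has higher entropy: H(P) ≈ 0.366 bits, H(Q) ≈ 1.605 bits.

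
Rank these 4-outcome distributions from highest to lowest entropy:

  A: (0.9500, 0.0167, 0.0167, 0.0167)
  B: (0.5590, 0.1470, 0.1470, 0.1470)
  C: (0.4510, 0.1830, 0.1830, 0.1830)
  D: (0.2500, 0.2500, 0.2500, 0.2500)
D > C > B > A

Key insight: Entropy is maximized by uniform distributions and minimized by concentrated distributions.

Entropies:
  H(A) = 0.3656 bits
  H(B) = 1.6889 bits
  H(C) = 1.8632 bits
  H(D) = 2.0000 bits

Ranking: D > C > B > A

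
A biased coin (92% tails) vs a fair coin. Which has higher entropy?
Fair coin

The fair coin is uniform (p=0.5), maximizing binary entropy at 1 bit. The biased coin has H(0.92) ≈ 0.402 bits — its outcome is more predictable, so its entropy is lower.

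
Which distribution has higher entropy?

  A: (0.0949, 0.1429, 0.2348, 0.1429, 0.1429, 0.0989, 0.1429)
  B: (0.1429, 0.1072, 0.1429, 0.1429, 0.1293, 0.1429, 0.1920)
B

Both distributions are close to uniform, making this a harder comparison.

H(A) = 2.7476 bits
H(B) = 2.7884 bits

The distribution closer to uniform has higher entropy.
Answer: B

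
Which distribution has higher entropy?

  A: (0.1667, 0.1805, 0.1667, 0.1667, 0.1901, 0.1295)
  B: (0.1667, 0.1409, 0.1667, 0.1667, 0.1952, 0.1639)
B

Both distributions are close to uniform, making this a harder comparison.

H(A) = 2.5754 bits
H(B) = 2.5786 bits

The distribution closer to uniform has higher entropy.
Answer: B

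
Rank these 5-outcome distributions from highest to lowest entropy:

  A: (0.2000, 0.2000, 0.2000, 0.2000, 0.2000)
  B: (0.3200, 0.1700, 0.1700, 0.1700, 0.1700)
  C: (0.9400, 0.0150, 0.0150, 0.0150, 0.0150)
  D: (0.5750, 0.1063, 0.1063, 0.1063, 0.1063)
A > B > D > C

Key insight: Entropy is maximized by uniform distributions and minimized by concentrated distributions.

Entropies:
  H(A) = 2.3219 bits
  H(B) = 2.2644 bits
  H(C) = 0.4474 bits
  H(D) = 1.8337 bits

Ranking: A > B > D > C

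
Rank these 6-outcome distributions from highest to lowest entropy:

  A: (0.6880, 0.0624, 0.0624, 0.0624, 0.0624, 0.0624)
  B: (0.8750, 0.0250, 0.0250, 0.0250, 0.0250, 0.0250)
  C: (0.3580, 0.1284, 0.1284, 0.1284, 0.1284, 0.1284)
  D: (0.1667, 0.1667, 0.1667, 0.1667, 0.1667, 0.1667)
D > C > A > B

Key insight: Entropy is maximized by uniform distributions and minimized by concentrated distributions.

Entropies:
  H(A) = 1.6199 bits
  H(B) = 0.8338 bits
  H(C) = 2.4317 bits
  H(D) = 2.5850 bits

Ranking: D > C > A > B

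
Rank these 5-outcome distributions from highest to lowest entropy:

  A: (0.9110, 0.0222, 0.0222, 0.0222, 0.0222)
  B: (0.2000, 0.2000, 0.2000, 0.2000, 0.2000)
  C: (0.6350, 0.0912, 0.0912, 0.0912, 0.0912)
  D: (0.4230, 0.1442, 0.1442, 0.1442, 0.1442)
B > D > C > A

Key insight: Entropy is maximized by uniform distributions and minimized by concentrated distributions.

Entropies:
  H(A) = 0.6111 bits
  H(B) = 2.3219 bits
  H(C) = 1.6768 bits
  H(D) = 2.1368 bits

Ranking: B > D > C > A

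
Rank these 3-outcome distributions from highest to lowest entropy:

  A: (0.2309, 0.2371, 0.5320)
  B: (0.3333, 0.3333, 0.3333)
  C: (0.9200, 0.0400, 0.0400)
B > A > C

Key insight: Entropy is maximized by uniform distributions and minimized by concentrated distributions.

- Uniform distributions have maximum entropy log₂(3) = 1.5850 bits
- The more "peaked" or concentrated a distribution, the lower its entropy

Entropies:
  H(A) = 1.4650 bits
  H(B) = 1.5850 bits
  H(C) = 0.4822 bits

Ranking: B > A > C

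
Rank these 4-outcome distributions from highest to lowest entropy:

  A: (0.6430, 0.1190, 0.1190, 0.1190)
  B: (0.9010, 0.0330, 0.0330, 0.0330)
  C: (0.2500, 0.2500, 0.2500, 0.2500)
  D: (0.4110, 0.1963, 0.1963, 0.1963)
C > D > A > B

Key insight: Entropy is maximized by uniform distributions and minimized by concentrated distributions.

Entropies:
  H(A) = 1.5060 bits
  H(B) = 0.6227 bits
  H(C) = 2.0000 bits
  H(D) = 1.9106 bits

Ranking: C > D > A > B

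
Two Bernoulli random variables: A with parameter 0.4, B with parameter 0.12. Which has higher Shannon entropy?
A

For binary distributions, entropy is maximized at p=0.5 and decreases as p moves toward 0 or 1.

H(A) = H(0.4) = 0.9710 bits
H(B) = H(0.12) = 0.5294 bits

Distribution A (p=0.4) is closer to uniform (p=0.5), so it has higher entropy.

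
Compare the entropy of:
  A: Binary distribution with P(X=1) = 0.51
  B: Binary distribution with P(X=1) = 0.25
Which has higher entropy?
A

For binary distributions, entropy is maximized at p=0.5 and decreases as p moves toward 0 or 1.

H(A) = H(0.51) = 0.9997 bits
H(B) = H(0.25) = 0.8113 bits

Distribution A (p=0.51) is closer to uniform (p=0.5), so it has higher entropy.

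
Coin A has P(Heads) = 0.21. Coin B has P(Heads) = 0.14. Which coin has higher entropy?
A

For binary distributions, entropy is maximized at p=0.5 and decreases as p moves toward 0 or 1.

H(A) = H(0.21) = 0.7415 bits
H(B) = H(0.14) = 0.5842 bits

Distribution A (p=0.21) is closer to uniform (p=0.5), so it has higher entropy.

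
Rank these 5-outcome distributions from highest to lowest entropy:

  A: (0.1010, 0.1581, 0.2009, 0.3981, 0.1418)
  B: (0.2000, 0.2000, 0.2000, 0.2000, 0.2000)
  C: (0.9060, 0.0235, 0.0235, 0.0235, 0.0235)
B > A > C

Key insight: Entropy is maximized by uniform distributions and minimized by concentrated distributions.

- Uniform distributions have maximum entropy log₂(5) = 2.3219 bits
- The more "peaked" or concentrated a distribution, the lower its entropy

Entropies:
  H(A) = 2.1486 bits
  H(B) = 2.3219 bits
  H(C) = 0.6377 bits

Ranking: B > A > C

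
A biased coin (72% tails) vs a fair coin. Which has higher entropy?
Fair coin

The fair coin is uniform (p=0.5), maximizing binary entropy at 1 bit. The biased coin has H(0.72) ≈ 0.855 bits — its outcome is more predictable, so its entropy is lower.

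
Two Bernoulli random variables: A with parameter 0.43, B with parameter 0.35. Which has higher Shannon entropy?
A

For binary distributions, entropy is maximized at p=0.5 and decreases as p moves toward 0 or 1.

H(A) = H(0.43) = 0.9858 bits
H(B) = H(0.35) = 0.9341 bits

Distribution A (p=0.43) is closer to uniform (p=0.5), so it has higher entropy.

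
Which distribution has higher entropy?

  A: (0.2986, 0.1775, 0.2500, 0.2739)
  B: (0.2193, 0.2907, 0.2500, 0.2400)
B

Both distributions are close to uniform, making this a harder comparison.

H(A) = 1.9751 bits
H(B) = 1.9923 bits

The distribution closer to uniform has higher entropy.
Answer: B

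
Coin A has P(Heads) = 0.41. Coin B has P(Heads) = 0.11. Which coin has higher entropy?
A

For binary distributions, entropy is maximized at p=0.5 and decreases as p moves toward 0 or 1.

H(A) = H(0.41) = 0.9765 bits
H(B) = H(0.11) = 0.4999 bits

Distribution A (p=0.41) is closer to uniform (p=0.5), so it has higher entropy.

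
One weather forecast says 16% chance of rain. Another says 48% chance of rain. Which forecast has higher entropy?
48% forecast

Treat each forecast as a Bernoulli distribution. Binary entropy is maximized at p=0.5 and falls off symmetrically toward 0 or 1. The 48% forecast is closer to 50%, so it is more uncertain. H(16%) ≈ 0.634 bits, H(48%) ≈ 0.999 bits.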